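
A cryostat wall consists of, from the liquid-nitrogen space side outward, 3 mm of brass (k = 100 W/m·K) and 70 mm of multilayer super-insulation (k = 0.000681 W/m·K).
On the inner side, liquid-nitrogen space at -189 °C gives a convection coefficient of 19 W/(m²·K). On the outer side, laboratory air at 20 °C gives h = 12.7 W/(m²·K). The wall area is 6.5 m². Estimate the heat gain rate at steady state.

Model the wall as resistances in series:
R_inner film = 1/(h_i·A) = 1/(19×6.5) = 0.008097 K/W
R_brass = L/(kA) = 0.003/(100×6.5) = 4.615×10^-6 K/W
R_multilayer super-insulation = L/(kA) = 0.07/(0.000681×6.5) = 15.81 K/W
R_outer film = 1/(h_o·A) = 1/(12.7×6.5) = 0.01211 K/W
R_total = 15.83 K/W
Q = ΔT / R_total = 209 / 15.83

Q ≈ 13.2 W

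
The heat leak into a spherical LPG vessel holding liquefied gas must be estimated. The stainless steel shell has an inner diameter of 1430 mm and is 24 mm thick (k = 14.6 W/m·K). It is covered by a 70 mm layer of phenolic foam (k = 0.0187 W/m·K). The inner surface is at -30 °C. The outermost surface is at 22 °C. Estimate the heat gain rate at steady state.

Q ≈ 104 W

Radial (spherical) resistances in series:
R_stainless steel shell = (1/0.715 − 1/0.739)/(4π×14.6) = 2.476×10^-4 K/W
R_phenolic foam = (1/0.739 − 1/0.809)/(4π×0.0187) = 0.4983 K/W
R_total = 0.4985 K/W
Q = ΔT/R_total = 52/0.4985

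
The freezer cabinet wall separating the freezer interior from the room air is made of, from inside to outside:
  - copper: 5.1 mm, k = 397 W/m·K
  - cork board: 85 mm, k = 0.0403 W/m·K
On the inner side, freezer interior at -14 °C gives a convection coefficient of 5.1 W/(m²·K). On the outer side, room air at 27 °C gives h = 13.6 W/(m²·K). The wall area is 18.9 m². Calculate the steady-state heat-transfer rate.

Using the resistance-network approach (series):
R_inner film = 1/(h_i·A) = 1/(5.1×18.9) = 0.01037 K/W
R_copper = L/(kA) = 0.0051/(397×18.9) = 6.797×10^-7 K/W
R_cork board = L/(kA) = 0.085/(0.0403×18.9) = 0.1116 K/W
R_outer film = 1/(h_o·A) = 1/(13.6×18.9) = 0.00389 K/W
R_total = 0.1259 K/W
Q = ΔT / R_total = 41 / 0.1259

Q ≈ 326 W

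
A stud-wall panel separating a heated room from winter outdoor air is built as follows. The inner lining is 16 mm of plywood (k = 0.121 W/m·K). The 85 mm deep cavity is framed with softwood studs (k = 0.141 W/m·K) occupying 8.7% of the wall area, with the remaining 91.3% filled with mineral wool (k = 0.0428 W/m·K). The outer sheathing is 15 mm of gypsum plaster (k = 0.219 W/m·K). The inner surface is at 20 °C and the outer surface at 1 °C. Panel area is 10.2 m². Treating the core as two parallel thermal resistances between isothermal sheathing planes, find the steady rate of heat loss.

Sheathing layers in series; stud and cavity paths in parallel between them.
R_inner = 0.016/(0.121×10.2) = 0.01296 K/W
R_stud  = 0.085/(0.141×0.087×10.2) = 0.6793 K/W
R_cav   = 0.085/(0.0428×0.913×10.2) = 0.2133 K/W
1/R_core = 1/R_stud + 1/R_cav → R_core = 0.1623 K/W
R_outer = 0.015/(0.219×10.2) = 0.006715 K/W
R_total = 0.182 K/W
Q = ΔT/R_total = 19/0.182

Q ≈ 104 W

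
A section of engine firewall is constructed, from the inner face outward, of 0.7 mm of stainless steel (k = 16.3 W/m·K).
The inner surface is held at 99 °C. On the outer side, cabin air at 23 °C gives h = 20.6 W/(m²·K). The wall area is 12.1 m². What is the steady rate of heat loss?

Q ≈ 18900 W

Series thermal resistances:
R_stainless steel = L/(kA) = 0.0007/(16.3×12.1) = 3.549×10^-6 K/W
R_outer film = 1/(h_o·A) = 1/(20.6×12.1) = 0.004012 K/W
R_total = 0.004015 K/W
Q = ΔT / R_total = 76 / 0.004015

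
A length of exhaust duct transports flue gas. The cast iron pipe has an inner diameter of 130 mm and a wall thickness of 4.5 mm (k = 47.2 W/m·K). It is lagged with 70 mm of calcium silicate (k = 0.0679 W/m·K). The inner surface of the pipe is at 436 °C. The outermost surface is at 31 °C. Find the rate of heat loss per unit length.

Cylindrical conduction, so R = ln(r₂/r₁)/(2πkL) per layer, in series:
R_cast iron pipe wall = ln(69.5/65)/(2π×47.2×1) = 2.257×10^-4 K/W
R_calcium silicate = ln(139.5/69.5)/(2π×0.0679×1) = 1.633 K/W
R_total = 1.633 K/W
Q = ΔT/R_total = 405/1.633

q′ ≈ 248 W/m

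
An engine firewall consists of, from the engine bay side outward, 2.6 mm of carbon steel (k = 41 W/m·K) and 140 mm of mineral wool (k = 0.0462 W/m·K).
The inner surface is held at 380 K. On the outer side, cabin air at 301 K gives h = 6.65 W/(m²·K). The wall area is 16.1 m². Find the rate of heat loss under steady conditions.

Q ≈ 400 W

Series thermal resistances:
R_carbon steel = L/(kA) = 0.0026/(41×16.1) = 3.939×10^-6 K/W
R_mineral wool = L/(kA) = 0.14/(0.0462×16.1) = 0.1882 K/W
R_outer film = 1/(h_o·A) = 1/(6.65×16.1) = 0.00934 K/W
R_total = 0.1976 K/W
Q = ΔT / R_total = 79 / 0.1976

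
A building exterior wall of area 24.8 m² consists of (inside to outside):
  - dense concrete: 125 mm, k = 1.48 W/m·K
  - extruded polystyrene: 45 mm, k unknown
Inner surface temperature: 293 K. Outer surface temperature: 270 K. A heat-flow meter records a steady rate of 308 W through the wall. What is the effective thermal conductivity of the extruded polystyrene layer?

k ≈ 0.0255 W/(m·K)

Model the wall as resistances in series:
R_dense concrete = L/(kA) = 0.125/(1.48×24.8) = 0.003406 K/W
Sum of known resistances R_other = 0.003406 K/W
Total R = ΔT/Q = 23/308 = 0.07468 K/W
R_extruded polystyrene = R_total − R_other = 0.07127 K/W
k = L/(R·A) = 0.045/(0.07127×24.8)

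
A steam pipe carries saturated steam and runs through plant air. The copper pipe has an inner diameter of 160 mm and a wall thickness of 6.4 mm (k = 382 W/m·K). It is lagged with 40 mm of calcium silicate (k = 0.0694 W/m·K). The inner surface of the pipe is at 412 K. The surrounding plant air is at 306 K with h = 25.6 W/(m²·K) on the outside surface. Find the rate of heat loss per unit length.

q′ ≈ 115 W/m

Radial resistances (cylindrical: R_cond = ln(r_o/r_i)/(2πkL), R_conv = 1/(h·2πrL)):
R_copper pipe wall = ln(86.4/80)/(2π×382×1) = 3.206×10^-5 K/W
R_calcium silicate = ln(126.4/86.4)/(2π×0.0694×1) = 0.8725 K/W
R_outer film = 1/(h_o·2πr_oL) = 1/(25.6×2π×0.1264×1) = 0.04919 K/W
R_total = 0.9217 K/W
Q = ΔT/R_total = 106/0.9217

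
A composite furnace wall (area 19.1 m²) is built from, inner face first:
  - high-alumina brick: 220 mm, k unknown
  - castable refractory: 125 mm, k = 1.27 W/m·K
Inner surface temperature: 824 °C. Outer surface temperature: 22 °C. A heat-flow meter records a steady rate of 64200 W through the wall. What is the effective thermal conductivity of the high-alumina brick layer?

Model the wall as resistances in series:
R_castable refractory = L/(kA) = 0.125/(1.27×19.1) = 0.005153 K/W
Sum of known resistances R_other = 0.005153 K/W
Total R = ΔT/Q = 802/64200 = 0.01249 K/W
R_high-alumina brick = R_total − R_other = 0.007339 K/W
k = L/(R·A) = 0.22/(0.007339×19.1)

k ≈ 1.57 W/(m·K)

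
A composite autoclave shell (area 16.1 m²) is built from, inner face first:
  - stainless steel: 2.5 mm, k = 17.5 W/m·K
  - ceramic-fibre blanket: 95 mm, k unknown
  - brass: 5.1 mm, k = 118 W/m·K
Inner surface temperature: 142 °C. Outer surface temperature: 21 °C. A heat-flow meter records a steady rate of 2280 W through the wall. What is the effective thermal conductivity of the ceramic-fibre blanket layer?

Series thermal resistances:
R_stainless steel = L/(kA) = 0.0025/(17.5×16.1) = 8.873×10^-6 K/W
R_brass = L/(kA) = 0.0051/(118×16.1) = 2.684×10^-6 K/W
Sum of known resistances R_other = 1.156×10^-5 K/W
Total R = ΔT/Q = 121/2280 = 0.05307 K/W
R_ceramic-fibre blanket = R_total − R_other = 0.05306 K/W
k = L/(R·A) = 0.095/(0.05306×16.1)

k ≈ 0.111 W/(m·K)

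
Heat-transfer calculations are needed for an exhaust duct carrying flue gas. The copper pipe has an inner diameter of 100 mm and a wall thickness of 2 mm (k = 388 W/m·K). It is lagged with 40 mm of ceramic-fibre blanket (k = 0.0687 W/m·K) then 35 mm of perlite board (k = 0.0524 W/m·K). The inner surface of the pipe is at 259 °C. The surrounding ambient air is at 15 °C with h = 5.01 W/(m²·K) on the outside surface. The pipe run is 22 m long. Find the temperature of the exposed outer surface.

Per-layer cylindrical resistances, series-summed:
R_copper pipe wall = ln(52/50)/(2π×388×22) = 7.313×10^-7 K/W
R_ceramic-fibre blanket = ln(92/52)/(2π×0.0687×22) = 0.06008 K/W
R_perlite board = ln(127/92)/(2π×0.0524×22) = 0.04451 K/W
R_outer film = 1/(h_o·2πr_oL) = 1/(5.01×2π×0.127×22) = 0.01137 K/W
R_total = 0.116 K/W
Q = ΔT/R_total = 244/0.116
Q = 2100 W
T_interface = T_inner − Q·ΣR(inner→interface) = 259 − 2100×0.1046

T ≈ 38.9 °C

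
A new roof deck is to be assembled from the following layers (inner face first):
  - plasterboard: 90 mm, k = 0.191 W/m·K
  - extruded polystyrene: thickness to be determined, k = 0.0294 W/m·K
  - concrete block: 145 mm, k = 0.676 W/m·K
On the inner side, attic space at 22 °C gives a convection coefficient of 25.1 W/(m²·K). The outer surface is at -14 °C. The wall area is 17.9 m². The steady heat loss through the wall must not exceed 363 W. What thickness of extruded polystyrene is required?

L ≈ 30.9 mm

Using the resistance-network approach (series):
R_inner film = 1/(h_i·A) = 1/(25.1×17.9) = 0.002226 K/W
R_plasterboard = L/(kA) = 0.09/(0.191×17.9) = 0.02632 K/W
R_concrete block = L/(kA) = 0.145/(0.676×17.9) = 0.01198 K/W
Sum of the known resistances R_other = 0.04053 K/W
Required total resistance R_tot = ΔT/Q_allow = 36/363 = 0.09917 K/W
R_extruded polystyrene = R_tot − R_other = 0.05864 K/W
L = R·k·A = 0.05864×0.0294×17.9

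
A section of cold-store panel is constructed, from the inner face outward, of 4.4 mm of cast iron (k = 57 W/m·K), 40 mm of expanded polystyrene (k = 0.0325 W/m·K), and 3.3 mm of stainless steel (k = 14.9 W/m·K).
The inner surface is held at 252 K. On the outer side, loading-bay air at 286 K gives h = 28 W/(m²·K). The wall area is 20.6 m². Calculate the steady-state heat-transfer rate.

Treating each layer as a thermal resistance in series:
R_cast iron = L/(kA) = 0.0044/(57×20.6) = 3.747×10^-6 K/W
R_expanded polystyrene = L/(kA) = 0.04/(0.0325×20.6) = 0.05975 K/W
R_stainless steel = L/(kA) = 0.0033/(14.9×20.6) = 1.075×10^-5 K/W
R_outer film = 1/(h_o·A) = 1/(28×20.6) = 0.001734 K/W
R_total = 0.06149 K/W
Q = ΔT / R_total = 34 / 0.06149

Q ≈ 553 W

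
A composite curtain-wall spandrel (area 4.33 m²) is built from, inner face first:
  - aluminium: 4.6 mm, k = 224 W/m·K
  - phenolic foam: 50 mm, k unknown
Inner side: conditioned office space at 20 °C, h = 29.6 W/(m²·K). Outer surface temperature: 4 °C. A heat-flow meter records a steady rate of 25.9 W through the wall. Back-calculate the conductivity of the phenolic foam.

Treating each layer as a thermal resistance in series:
R_inner film = 1/(h_i·A) = 1/(29.6×4.33) = 0.007802 K/W
R_aluminium = L/(kA) = 0.0046/(224×4.33) = 4.743×10^-6 K/W
Sum of known resistances R_other = 0.007807 K/W
Total R = ΔT/Q = 16/25.9 = 0.6178 K/W
R_phenolic foam = R_total − R_other = 0.61 K/W
k = L/(R·A) = 0.05/(0.61×4.33)

k ≈ 0.0189 W/(m·K)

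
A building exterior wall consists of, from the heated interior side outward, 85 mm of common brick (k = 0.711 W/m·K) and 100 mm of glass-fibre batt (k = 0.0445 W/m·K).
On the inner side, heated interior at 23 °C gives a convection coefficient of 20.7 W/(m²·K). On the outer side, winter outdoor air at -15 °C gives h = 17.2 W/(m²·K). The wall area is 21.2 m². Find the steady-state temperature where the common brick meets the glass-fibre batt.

T ≈ 20.4 °C

Series thermal resistances:
R_inner film = 1/(h_i·A) = 1/(20.7×21.2) = 0.002279 K/W
R_common brick = L/(kA) = 0.085/(0.711×21.2) = 0.005639 K/W
R_glass-fibre batt = L/(kA) = 0.1/(0.0445×21.2) = 0.106 K/W
R_outer film = 1/(h_o·A) = 1/(17.2×21.2) = 0.002742 K/W
R_total = 0.1167 K/W;  Q = ΔT/R_total = 38/0.1167 = 325.7 W
T_interface = T_inner − Q·ΣR(inner→interface) = 23 − 326×0.007918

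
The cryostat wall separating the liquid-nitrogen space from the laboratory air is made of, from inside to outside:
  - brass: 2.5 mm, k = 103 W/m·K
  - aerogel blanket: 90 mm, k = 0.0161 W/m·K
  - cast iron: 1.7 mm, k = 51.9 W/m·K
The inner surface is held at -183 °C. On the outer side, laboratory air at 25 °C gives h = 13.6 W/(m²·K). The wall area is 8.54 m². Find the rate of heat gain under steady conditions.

Q ≈ 314 W

Thermal resistances in series:
R_brass = L/(kA) = 0.0025/(103×8.54) = 2.842×10^-6 K/W
R_aerogel blanket = L/(kA) = 0.09/(0.0161×8.54) = 0.6546 K/W
R_cast iron = L/(kA) = 0.0017/(51.9×8.54) = 3.836×10^-6 K/W
R_outer film = 1/(h_o·A) = 1/(13.6×8.54) = 0.00861 K/W
R_total = 0.6632 K/W
Q = ΔT / R_total = 208 / 0.6632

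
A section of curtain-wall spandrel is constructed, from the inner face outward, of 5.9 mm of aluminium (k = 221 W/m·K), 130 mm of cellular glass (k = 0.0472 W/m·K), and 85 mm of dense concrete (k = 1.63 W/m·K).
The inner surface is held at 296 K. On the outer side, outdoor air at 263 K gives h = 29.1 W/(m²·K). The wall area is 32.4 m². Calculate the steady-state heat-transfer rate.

Model the wall as resistances in series:
R_aluminium = L/(kA) = 0.0059/(221×32.4) = 8.24×10^-7 K/W
R_cellular glass = L/(kA) = 0.13/(0.0472×32.4) = 0.08501 K/W
R_dense concrete = L/(kA) = 0.085/(1.63×32.4) = 0.001609 K/W
R_outer film = 1/(h_o·A) = 1/(29.1×32.4) = 0.001061 K/W
R_total = 0.08768 K/W
Q = ΔT / R_total = 33 / 0.08768

Q ≈ 376 W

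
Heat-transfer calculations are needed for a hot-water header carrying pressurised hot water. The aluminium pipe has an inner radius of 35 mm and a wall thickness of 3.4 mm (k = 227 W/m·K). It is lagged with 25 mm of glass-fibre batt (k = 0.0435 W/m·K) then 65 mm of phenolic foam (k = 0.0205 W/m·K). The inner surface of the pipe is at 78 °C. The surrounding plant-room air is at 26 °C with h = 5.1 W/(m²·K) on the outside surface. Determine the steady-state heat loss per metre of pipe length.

q′ ≈ 6.88 W/m

Radial resistances (cylindrical: R_cond = ln(r_o/r_i)/(2πkL), R_conv = 1/(h·2πrL)):
R_aluminium pipe wall = ln(38.4/35)/(2π×227×1) = 6.5×10^-5 K/W
R_glass-fibre batt = ln(63.4/38.4)/(2π×0.0435×1) = 1.835 K/W
R_phenolic foam = ln(128.4/63.4)/(2π×0.0205×1) = 5.479 K/W
R_outer film = 1/(h_o·2πr_oL) = 1/(5.1×2π×0.1284×1) = 0.243 K/W
R_total = 7.556 K/W
Q = ΔT/R_total = 52/7.556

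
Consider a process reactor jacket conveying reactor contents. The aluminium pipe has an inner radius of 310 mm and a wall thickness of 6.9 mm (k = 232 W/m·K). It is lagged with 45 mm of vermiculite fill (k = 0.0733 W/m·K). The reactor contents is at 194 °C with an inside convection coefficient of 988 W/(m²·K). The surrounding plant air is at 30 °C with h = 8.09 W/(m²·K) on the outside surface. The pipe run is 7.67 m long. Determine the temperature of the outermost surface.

Treating each annulus and film as a series resistance:
R_inner film = 1/(h_i·2πr₁L) = 1/(988×2π×0.31×7.67) = 6.775×10^-5 K/W
R_aluminium pipe wall = ln(316.9/310)/(2π×232×7.67) = 1.969×10^-6 K/W
R_vermiculite fill = ln(361.9/316.9)/(2π×0.0733×7.67) = 0.03759 K/W
R_outer film = 1/(h_o·2πr_oL) = 1/(8.09×2π×0.3619×7.67) = 0.007087 K/W
R_total = 0.04475 K/W
Q = ΔT/R_total = 164/0.04475
Q = 3670 W
T_interface = T_inner − Q·ΣR(inner→interface) = 194 − 3670×0.03766

T ≈ 56 °C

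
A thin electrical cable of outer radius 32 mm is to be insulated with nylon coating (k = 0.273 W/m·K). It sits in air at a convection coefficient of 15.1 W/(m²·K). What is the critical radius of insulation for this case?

For a cylinder r_cr = k/h = 0.273/15.1
r_cr = 18.1 mm; since the bare radius (32 mm) is above r_cr, any added insulation will reduce heat loss.

r_cr ≈ 18.1 mm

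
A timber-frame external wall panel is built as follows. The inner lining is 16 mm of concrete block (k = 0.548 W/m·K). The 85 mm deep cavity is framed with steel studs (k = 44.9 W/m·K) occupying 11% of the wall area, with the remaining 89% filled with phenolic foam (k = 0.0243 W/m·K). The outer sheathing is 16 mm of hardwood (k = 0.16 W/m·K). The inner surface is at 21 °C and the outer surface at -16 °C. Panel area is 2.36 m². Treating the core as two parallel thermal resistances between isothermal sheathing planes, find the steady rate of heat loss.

Q ≈ 597 W

Sheathing layers in series; stud and cavity paths in parallel between them.
R_inner = 0.016/(0.548×2.36) = 0.01237 K/W
R_stud  = 0.085/(44.9×0.11×2.36) = 0.007292 K/W
R_cav   = 0.085/(0.0243×0.89×2.36) = 1.665 K/W
1/R_core = 1/R_stud + 1/R_cav → R_core = 0.007261 K/W
R_outer = 0.016/(0.16×2.36) = 0.04237 K/W
R_total = 0.06201 K/W
Q = ΔT/R_total = 37/0.06201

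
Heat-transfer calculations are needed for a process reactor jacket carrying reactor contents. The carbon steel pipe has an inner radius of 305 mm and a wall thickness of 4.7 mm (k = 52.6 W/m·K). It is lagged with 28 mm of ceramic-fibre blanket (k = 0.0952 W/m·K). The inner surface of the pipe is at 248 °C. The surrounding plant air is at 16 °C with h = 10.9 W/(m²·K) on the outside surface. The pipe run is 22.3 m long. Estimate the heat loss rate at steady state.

Q ≈ 27500 W

For a radial system each layer contributes R = ln(r_out/r_in)/(2πkL); films add R = 1/(hA).
R_carbon steel pipe wall = ln(309.7/305)/(2π×52.6×22.3) = 2.075×10^-6 K/W
R_ceramic-fibre blanket = ln(337.7/309.7)/(2π×0.0952×22.3) = 0.006489 K/W
R_outer film = 1/(h_o·2πr_oL) = 1/(10.9×2π×0.3377×22.3) = 0.001939 K/W
R_total = 0.00843 K/W
Q = ΔT/R_total = 232/0.00843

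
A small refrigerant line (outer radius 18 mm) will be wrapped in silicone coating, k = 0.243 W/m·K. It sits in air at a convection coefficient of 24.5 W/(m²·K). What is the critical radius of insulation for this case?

r_cr ≈ 9.92 mm

For a cylinder r_cr = k/h = 0.243/24.5
r_cr = 9.92 mm; since the bare radius (18 mm) is above r_cr, any added insulation will reduce heat loss.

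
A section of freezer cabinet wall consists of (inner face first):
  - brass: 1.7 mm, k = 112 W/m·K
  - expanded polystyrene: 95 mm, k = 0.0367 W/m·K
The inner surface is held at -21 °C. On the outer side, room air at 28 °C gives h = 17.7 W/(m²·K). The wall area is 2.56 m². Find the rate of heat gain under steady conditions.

Q ≈ 47.4 W

Thermal resistances in series:
R_brass = L/(kA) = 0.0017/(112×2.56) = 5.929×10^-6 K/W
R_expanded polystyrene = L/(kA) = 0.095/(0.0367×2.56) = 1.011 K/W
R_outer film = 1/(h_o·A) = 1/(17.7×2.56) = 0.02207 K/W
R_total = 1.033 K/W
Q = ΔT / R_total = 49 / 1.033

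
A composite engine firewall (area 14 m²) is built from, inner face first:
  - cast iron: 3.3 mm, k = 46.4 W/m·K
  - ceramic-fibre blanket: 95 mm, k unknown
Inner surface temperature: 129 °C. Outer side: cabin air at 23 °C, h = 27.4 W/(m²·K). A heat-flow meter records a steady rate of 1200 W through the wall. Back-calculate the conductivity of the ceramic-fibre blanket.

Series thermal resistances:
R_cast iron = L/(kA) = 0.0033/(46.4×14) = 5.08×10^-6 K/W
R_outer film = 1/(h_o·A) = 1/(27.4×14) = 0.002607 K/W
Sum of known resistances R_other = 0.002612 K/W
Total R = ΔT/Q = 106/1200 = 0.08833 K/W
R_ceramic-fibre blanket = R_total − R_other = 0.08572 K/W
k = L/(R·A) = 0.095/(0.08572×14)

k ≈ 0.0792 W/(m·K)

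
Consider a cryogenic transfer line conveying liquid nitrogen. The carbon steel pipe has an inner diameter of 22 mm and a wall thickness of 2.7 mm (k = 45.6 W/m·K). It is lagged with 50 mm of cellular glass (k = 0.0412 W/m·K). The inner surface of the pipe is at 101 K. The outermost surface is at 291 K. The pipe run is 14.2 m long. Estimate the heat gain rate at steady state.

Q ≈ 454 W

Treating each annulus and film as a series resistance:
R_carbon steel pipe wall = ln(13.7/11)/(2π×45.6×14.2) = 5.395×10^-5 K/W
R_cellular glass = ln(63.7/13.7)/(2π×0.0412×14.2) = 0.4181 K/W
R_total = 0.4181 K/W
Q = ΔT/R_total = 190/0.4181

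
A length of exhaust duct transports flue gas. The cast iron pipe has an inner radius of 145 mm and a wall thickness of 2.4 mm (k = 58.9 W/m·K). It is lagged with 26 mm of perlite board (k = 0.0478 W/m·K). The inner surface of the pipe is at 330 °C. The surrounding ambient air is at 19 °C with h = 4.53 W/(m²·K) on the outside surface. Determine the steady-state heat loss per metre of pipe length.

Cylindrical conduction, so R = ln(r₂/r₁)/(2πkL) per layer, in series:
R_cast iron pipe wall = ln(147.4/145)/(2π×58.9×1) = 4.436×10^-5 K/W
R_perlite board = ln(173.4/147.4)/(2π×0.0478×1) = 0.5409 K/W
R_outer film = 1/(h_o·2πr_oL) = 1/(4.53×2π×0.1734×1) = 0.2026 K/W
R_total = 0.7436 K/W
Q = ΔT/R_total = 311/0.7436

q′ ≈ 418 W/m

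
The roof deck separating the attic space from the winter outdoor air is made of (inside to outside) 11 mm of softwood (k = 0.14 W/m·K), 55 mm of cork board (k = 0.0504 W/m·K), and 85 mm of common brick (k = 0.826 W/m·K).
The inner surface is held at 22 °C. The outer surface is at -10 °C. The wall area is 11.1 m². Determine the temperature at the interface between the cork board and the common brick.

T ≈ -7.41 °C

Series thermal resistances:
R_softwood = L/(kA) = 0.011/(0.14×11.1) = 0.007079 K/W
R_cork board = L/(kA) = 0.055/(0.0504×11.1) = 0.09831 K/W
R_common brick = L/(kA) = 0.085/(0.826×11.1) = 0.009271 K/W
R_total = 0.1147 K/W;  Q = ΔT/R_total = 32/0.1147 = 279.1 W
T_interface = T_inner − Q·ΣR(inner→interface) = 22 − 279×0.1054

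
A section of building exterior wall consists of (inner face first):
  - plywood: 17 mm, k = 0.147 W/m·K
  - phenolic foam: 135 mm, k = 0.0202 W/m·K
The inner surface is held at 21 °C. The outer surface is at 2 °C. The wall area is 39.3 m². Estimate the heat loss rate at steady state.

Treating each layer as a thermal resistance in series:
R_plywood = L/(kA) = 0.017/(0.147×39.3) = 0.002943 K/W
R_phenolic foam = L/(kA) = 0.135/(0.0202×39.3) = 0.1701 K/W
R_total = 0.173 K/W
Q = ΔT / R_total = 19 / 0.173

Q ≈ 110 W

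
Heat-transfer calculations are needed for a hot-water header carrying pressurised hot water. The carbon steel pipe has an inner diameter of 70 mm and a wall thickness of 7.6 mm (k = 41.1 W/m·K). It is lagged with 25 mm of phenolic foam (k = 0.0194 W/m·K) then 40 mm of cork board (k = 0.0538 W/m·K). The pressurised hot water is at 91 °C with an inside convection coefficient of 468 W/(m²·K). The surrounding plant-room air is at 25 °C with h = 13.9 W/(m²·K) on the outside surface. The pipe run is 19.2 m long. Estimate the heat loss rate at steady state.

Q ≈ 240 W

For a radial system each layer contributes R = ln(r_out/r_in)/(2πkL); films add R = 1/(hA).
R_inner film = 1/(h_i·2πr₁L) = 1/(468×2π×0.035×19.2) = 5.061×10^-4 K/W
R_carbon steel pipe wall = ln(42.6/35)/(2π×41.1×19.2) = 3.963×10^-5 K/W
R_phenolic foam = ln(67.6/42.6)/(2π×0.0194×19.2) = 0.1973 K/W
R_cork board = ln(107.6/67.6)/(2π×0.0538×19.2) = 0.07162 K/W
R_outer film = 1/(h_o·2πr_oL) = 1/(13.9×2π×0.1076×19.2) = 0.005542 K/W
R_total = 0.275 K/W
Q = ΔT/R_total = 66/0.275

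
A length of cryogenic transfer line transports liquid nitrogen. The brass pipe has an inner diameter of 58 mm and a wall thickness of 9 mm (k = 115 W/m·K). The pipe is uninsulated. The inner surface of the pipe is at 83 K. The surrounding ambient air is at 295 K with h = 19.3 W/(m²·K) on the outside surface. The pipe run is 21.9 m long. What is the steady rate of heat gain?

Q ≈ 21400 W

Per-layer cylindrical resistances, series-summed:
R_brass pipe wall = ln(38/29)/(2π×115×21.9) = 1.708×10^-5 K/W
R_outer film = 1/(h_o·2πr_oL) = 1/(19.3×2π×0.038×21.9) = 0.009909 K/W
R_total = 0.009926 K/W
Q = ΔT/R_total = 212/0.009926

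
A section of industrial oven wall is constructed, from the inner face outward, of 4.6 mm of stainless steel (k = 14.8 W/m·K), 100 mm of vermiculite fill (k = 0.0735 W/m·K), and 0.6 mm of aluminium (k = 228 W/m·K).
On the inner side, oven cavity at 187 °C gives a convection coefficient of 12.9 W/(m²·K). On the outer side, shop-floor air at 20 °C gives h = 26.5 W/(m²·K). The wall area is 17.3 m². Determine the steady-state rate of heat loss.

Q ≈ 1960 W

Using the resistance-network approach (series):
R_inner film = 1/(h_i·A) = 1/(12.9×17.3) = 0.004481 K/W
R_stainless steel = L/(kA) = 0.0046/(14.8×17.3) = 1.797×10^-5 K/W
R_vermiculite fill = L/(kA) = 0.1/(0.0735×17.3) = 0.07864 K/W
R_aluminium = L/(kA) = 0.0006/(228×17.3) = 1.521×10^-7 K/W
R_outer film = 1/(h_o·A) = 1/(26.5×17.3) = 0.002181 K/W
R_total = 0.08532 K/W
Q = ΔT / R_total = 167 / 0.08532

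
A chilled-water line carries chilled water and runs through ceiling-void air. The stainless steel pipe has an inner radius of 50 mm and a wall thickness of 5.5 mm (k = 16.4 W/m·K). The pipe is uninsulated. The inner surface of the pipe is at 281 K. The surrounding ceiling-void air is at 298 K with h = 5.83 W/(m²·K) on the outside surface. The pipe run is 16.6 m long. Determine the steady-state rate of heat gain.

Q ≈ 573 W

For a radial system each layer contributes R = ln(r_out/r_in)/(2πkL); films add R = 1/(hA).
R_stainless steel pipe wall = ln(55.5/50)/(2π×16.4×16.6) = 6.101×10^-5 K/W
R_outer film = 1/(h_o·2πr_oL) = 1/(5.83×2π×0.0555×16.6) = 0.02963 K/W
R_total = 0.02969 K/W
Q = ΔT/R_total = 17/0.02969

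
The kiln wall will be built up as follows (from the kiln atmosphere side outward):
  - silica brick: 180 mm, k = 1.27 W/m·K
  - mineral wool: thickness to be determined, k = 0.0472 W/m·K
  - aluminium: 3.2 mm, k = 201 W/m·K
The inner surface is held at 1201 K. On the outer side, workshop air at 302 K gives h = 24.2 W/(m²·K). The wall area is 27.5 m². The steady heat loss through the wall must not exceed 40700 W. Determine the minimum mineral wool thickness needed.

L ≈ 20 mm

Series thermal resistances:
R_silica brick = L/(kA) = 0.18/(1.27×27.5) = 0.005154 K/W
R_aluminium = L/(kA) = 0.0032/(201×27.5) = 5.789×10^-7 K/W
R_outer film = 1/(h_o·A) = 1/(24.2×27.5) = 0.001503 K/W
Sum of the known resistances R_other = 0.006657 K/W
Required total resistance R_tot = ΔT/Q_allow = 899/40700 = 0.02209 K/W
R_mineral wool = R_tot − R_other = 0.01543 K/W
L = R·k·A = 0.01543×0.0472×27.5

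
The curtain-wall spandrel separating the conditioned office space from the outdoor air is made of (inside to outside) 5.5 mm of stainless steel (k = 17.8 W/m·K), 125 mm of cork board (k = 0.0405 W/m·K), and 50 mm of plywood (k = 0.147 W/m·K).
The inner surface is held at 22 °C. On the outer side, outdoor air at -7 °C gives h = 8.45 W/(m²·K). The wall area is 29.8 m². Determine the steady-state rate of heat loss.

Q ≈ 244 W

Thermal resistances in series:
R_stainless steel = L/(kA) = 0.0055/(17.8×29.8) = 1.037×10^-5 K/W
R_cork board = L/(kA) = 0.125/(0.0405×29.8) = 0.1036 K/W
R_plywood = L/(kA) = 0.05/(0.147×29.8) = 0.01141 K/W
R_outer film = 1/(h_o·A) = 1/(8.45×29.8) = 0.003971 K/W
R_total = 0.119 K/W
Q = ΔT / R_total = 29 / 0.119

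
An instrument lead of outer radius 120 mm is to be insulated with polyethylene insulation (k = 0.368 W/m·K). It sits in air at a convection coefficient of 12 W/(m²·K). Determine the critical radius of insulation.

For a cylinder r_cr = k/h = 0.368/12
r_cr = 30.7 mm; since the bare radius (120 mm) is above r_cr, any added insulation will reduce heat loss.

r_cr ≈ 30.7 mm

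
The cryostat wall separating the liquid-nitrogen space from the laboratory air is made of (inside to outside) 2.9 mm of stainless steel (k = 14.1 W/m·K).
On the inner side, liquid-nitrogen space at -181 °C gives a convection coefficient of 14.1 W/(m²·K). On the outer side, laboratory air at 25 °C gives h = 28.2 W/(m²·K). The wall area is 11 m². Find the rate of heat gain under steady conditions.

Q ≈ 21300 W

Model the wall as resistances in series:
R_inner film = 1/(h_i·A) = 1/(14.1×11) = 0.006447 K/W
R_stainless steel = L/(kA) = 0.0029/(14.1×11) = 1.87×10^-5 K/W
R_outer film = 1/(h_o·A) = 1/(28.2×11) = 0.003224 K/W
R_total = 0.00969 K/W
Q = ΔT / R_total = 206 / 0.00969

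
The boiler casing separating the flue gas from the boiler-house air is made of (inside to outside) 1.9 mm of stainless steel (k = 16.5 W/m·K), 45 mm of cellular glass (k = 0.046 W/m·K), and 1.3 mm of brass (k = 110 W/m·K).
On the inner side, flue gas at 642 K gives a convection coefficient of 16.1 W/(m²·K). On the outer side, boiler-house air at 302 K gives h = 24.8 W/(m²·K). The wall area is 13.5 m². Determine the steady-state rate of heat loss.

Thermal resistances in series:
R_inner film = 1/(h_i·A) = 1/(16.1×13.5) = 0.004601 K/W
R_stainless steel = L/(kA) = 0.0019/(16.5×13.5) = 8.53×10^-6 K/W
R_cellular glass = L/(kA) = 0.045/(0.046×13.5) = 0.07246 K/W
R_brass = L/(kA) = 0.0013/(110×13.5) = 8.754×10^-7 K/W
R_outer film = 1/(h_o·A) = 1/(24.8×13.5) = 0.002987 K/W
R_total = 0.08006 K/W
Q = ΔT / R_total = 340 / 0.08006

Q ≈ 4250 W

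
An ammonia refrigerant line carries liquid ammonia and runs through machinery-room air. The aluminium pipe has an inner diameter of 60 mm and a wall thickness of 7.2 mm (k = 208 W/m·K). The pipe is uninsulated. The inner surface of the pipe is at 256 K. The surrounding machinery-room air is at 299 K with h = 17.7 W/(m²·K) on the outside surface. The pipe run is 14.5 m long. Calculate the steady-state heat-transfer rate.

Q ≈ 2580 W

For a radial system each layer contributes R = ln(r_out/r_in)/(2πkL); films add R = 1/(hA).
R_aluminium pipe wall = ln(37.2/30)/(2π×208×14.5) = 1.135×10^-5 K/W
R_outer film = 1/(h_o·2πr_oL) = 1/(17.7×2π×0.0372×14.5) = 0.01667 K/W
R_total = 0.01668 K/W
Q = ΔT/R_total = 43/0.01668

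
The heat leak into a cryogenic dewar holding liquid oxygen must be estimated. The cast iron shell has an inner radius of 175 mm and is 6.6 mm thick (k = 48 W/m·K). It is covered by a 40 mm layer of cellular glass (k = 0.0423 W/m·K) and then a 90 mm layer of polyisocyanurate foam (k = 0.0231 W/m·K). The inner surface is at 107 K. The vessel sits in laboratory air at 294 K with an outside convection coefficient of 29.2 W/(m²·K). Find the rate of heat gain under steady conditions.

Q ≈ 29.3 W

Spherical conduction: R = (1/r_in − 1/r_out)/(4πk) per layer; series-sum.
R_cast iron shell = (1/0.175 − 1/0.1816)/(4π×48) = 3.443×10^-4 K/W
R_cellular glass = (1/0.1816 − 1/0.2216)/(4π×0.0423) = 1.87 K/W
R_polyisocyanurate foam = (1/0.2216 − 1/0.3116)/(4π×0.0231) = 4.49 K/W
R_outer film = 1/(h·4πr_o²) = 1/(29.2×4π×0.3116²) = 0.02807 K/W
R_total = 6.388 K/W
Q = ΔT/R_total = 187/6.388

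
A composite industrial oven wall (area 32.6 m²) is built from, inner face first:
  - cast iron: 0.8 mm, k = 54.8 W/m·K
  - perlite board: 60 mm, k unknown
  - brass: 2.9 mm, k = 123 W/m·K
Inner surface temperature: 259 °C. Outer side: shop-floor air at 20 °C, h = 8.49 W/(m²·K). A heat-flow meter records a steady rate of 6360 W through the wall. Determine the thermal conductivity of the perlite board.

k ≈ 0.0542 W/(m·K)

Using the resistance-network approach (series):
R_cast iron = L/(kA) = 0.0008/(54.8×32.6) = 4.478×10^-7 K/W
R_brass = L/(kA) = 0.0029/(123×32.6) = 7.232×10^-7 K/W
R_outer film = 1/(h_o·A) = 1/(8.49×32.6) = 0.003613 K/W
Sum of known resistances R_other = 0.003614 K/W
Total R = ΔT/Q = 239/6360 = 0.03758 K/W
R_perlite board = R_total − R_other = 0.03396 K/W
k = L/(R·A) = 0.06/(0.03396×32.6)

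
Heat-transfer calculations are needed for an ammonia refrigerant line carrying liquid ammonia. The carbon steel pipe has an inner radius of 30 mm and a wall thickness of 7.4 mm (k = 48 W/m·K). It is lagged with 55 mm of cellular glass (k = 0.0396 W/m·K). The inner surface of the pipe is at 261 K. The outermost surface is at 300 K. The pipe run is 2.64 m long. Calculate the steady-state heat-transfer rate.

Per-layer cylindrical resistances, series-summed:
R_carbon steel pipe wall = ln(37.4/30)/(2π×48×2.64) = 2.769×10^-4 K/W
R_cellular glass = ln(92.4/37.4)/(2π×0.0396×2.64) = 1.377 K/W
R_total = 1.377 K/W
Q = ΔT/R_total = 39/1.377

Q ≈ 28.3 W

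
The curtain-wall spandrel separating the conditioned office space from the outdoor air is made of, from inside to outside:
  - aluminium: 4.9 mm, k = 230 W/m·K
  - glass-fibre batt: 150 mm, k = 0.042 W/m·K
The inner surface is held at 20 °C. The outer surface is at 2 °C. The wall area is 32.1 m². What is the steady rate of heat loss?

Thermal resistances in series:
R_aluminium = L/(kA) = 0.0049/(230×32.1) = 6.637×10^-7 K/W
R_glass-fibre batt = L/(kA) = 0.15/(0.042×32.1) = 0.1113 K/W
R_total = 0.1113 K/W
Q = ΔT / R_total = 18 / 0.1113

Q ≈ 162 W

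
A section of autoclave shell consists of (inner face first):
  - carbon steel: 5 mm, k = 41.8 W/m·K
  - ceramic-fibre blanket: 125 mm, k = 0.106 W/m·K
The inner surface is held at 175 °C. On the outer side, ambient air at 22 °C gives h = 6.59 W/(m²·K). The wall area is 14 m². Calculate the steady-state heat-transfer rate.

Model the wall as resistances in series:
R_carbon steel = L/(kA) = 0.005/(41.8×14) = 8.544×10^-6 K/W
R_ceramic-fibre blanket = L/(kA) = 0.125/(0.106×14) = 0.08423 K/W
R_outer film = 1/(h_o·A) = 1/(6.59×14) = 0.01084 K/W
R_total = 0.09508 K/W
Q = ΔT / R_total = 153 / 0.09508

Q ≈ 1610 W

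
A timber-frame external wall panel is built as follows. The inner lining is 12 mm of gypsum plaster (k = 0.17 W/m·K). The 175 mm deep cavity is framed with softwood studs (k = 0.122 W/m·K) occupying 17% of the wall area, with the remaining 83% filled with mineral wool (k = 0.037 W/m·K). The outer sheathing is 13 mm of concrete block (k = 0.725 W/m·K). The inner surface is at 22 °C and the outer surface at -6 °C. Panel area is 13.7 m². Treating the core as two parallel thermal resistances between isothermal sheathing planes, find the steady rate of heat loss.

Sheathing layers in series; stud and cavity paths in parallel between them.
R_inner = 0.012/(0.17×13.7) = 0.005152 K/W
R_stud  = 0.175/(0.122×0.17×13.7) = 0.6159 K/W
R_cav   = 0.175/(0.037×0.83×13.7) = 0.4159 K/W
1/R_core = 1/R_stud + 1/R_cav → R_core = 0.2483 K/W
R_outer = 0.013/(0.725×13.7) = 0.001309 K/W
R_total = 0.2547 K/W
Q = ΔT/R_total = 28/0.2547

Q ≈ 110 W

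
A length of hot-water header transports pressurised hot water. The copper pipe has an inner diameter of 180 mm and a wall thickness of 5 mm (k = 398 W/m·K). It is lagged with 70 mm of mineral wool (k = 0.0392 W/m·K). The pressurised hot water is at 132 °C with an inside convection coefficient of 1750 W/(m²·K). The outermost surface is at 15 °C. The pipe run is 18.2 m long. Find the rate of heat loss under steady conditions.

Q ≈ 950 W

Radial resistances (cylindrical: R_cond = ln(r_o/r_i)/(2πkL), R_conv = 1/(h·2πrL)):
R_inner film = 1/(h_i·2πr₁L) = 1/(1750×2π×0.09×18.2) = 5.552×10^-5 K/W
R_copper pipe wall = ln(95/90)/(2π×398×18.2) = 1.188×10^-6 K/W
R_mineral wool = ln(165/95)/(2π×0.0392×18.2) = 0.1232 K/W
R_total = 0.1232 K/W
Q = ΔT/R_total = 117/0.1232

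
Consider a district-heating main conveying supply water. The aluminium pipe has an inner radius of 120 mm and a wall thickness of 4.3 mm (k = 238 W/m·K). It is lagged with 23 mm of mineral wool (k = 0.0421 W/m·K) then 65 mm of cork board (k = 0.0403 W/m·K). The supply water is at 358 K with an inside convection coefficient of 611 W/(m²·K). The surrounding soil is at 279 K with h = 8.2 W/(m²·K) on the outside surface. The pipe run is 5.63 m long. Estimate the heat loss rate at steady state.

Q ≈ 204 W

Per-layer cylindrical resistances, series-summed:
R_inner film = 1/(h_i·2πr₁L) = 1/(611×2π×0.12×5.63) = 3.856×10^-4 K/W
R_aluminium pipe wall = ln(124.3/120)/(2π×238×5.63) = 4.182×10^-6 K/W
R_mineral wool = ln(147.3/124.3)/(2π×0.0421×5.63) = 0.114 K/W
R_cork board = ln(212.3/147.3)/(2π×0.0403×5.63) = 0.2564 K/W
R_outer film = 1/(h_o·2πr_oL) = 1/(8.2×2π×0.2123×5.63) = 0.01624 K/W
R_total = 0.387 K/W
Q = ΔT/R_total = 79/0.387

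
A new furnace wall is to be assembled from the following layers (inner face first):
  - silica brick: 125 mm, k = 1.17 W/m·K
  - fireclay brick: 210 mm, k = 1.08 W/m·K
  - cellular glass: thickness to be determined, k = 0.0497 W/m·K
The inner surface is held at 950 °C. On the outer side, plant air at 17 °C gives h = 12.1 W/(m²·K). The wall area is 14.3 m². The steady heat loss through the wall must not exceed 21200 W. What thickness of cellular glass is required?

L ≈ 12.2 mm

Thermal resistances in series:
R_silica brick = L/(kA) = 0.125/(1.17×14.3) = 0.007471 K/W
R_fireclay brick = L/(kA) = 0.21/(1.08×14.3) = 0.0136 K/W
R_outer film = 1/(h_o·A) = 1/(12.1×14.3) = 0.005779 K/W
Sum of the known resistances R_other = 0.02685 K/W
Required total resistance R_tot = ΔT/Q_allow = 933/21200 = 0.04401 K/W
R_cellular glass = R_tot − R_other = 0.01716 K/W
L = R·k·A = 0.01716×0.0497×14.3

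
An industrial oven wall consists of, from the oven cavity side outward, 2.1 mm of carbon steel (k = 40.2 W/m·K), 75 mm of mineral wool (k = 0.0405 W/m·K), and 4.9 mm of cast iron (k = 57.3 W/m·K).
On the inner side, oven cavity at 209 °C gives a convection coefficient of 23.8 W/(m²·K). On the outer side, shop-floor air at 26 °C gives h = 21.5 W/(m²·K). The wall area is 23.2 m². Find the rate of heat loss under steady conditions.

Q ≈ 2190 W

Treating each layer as a thermal resistance in series:
R_inner film = 1/(h_i·A) = 1/(23.8×23.2) = 0.001811 K/W
R_carbon steel = L/(kA) = 0.0021/(40.2×23.2) = 2.252×10^-6 K/W
R_mineral wool = L/(kA) = 0.075/(0.0405×23.2) = 0.07982 K/W
R_cast iron = L/(kA) = 0.0049/(57.3×23.2) = 3.686×10^-6 K/W
R_outer film = 1/(h_o·A) = 1/(21.5×23.2) = 0.002005 K/W
R_total = 0.08364 K/W
Q = ΔT / R_total = 183 / 0.08364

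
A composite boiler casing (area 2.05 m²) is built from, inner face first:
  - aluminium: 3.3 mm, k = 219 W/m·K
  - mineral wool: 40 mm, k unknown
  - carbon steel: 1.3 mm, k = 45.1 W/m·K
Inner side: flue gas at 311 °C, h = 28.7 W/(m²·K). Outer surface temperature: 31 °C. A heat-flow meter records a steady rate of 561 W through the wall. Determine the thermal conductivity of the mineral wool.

Thermal resistances in series:
R_inner film = 1/(h_i·A) = 1/(28.7×2.05) = 0.017 K/W
R_aluminium = L/(kA) = 0.0033/(219×2.05) = 7.35×10^-6 K/W
R_carbon steel = L/(kA) = 0.0013/(45.1×2.05) = 1.406×10^-5 K/W
Sum of known resistances R_other = 0.01702 K/W
Total R = ΔT/Q = 280/561 = 0.4991 K/W
R_mineral wool = R_total − R_other = 0.4821 K/W
k = L/(R·A) = 0.04/(0.4821×2.05)

k ≈ 0.0405 W/(m·K)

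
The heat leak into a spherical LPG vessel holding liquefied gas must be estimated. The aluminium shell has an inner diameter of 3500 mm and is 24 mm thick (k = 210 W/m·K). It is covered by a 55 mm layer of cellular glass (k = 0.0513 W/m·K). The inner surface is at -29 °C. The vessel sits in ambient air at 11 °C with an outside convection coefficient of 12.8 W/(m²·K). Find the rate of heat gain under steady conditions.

For a spherical shell R = (1/r₁ − 1/r₂)/(4πk); film R = 1/(h·4πr²). In series:
R_aluminium shell = (1/1.75 − 1/1.774)/(4π×210) = 2.929×10^-6 K/W
R_cellular glass = (1/1.774 − 1/1.829)/(4π×0.0513) = 0.02629 K/W
R_outer film = 1/(h·4πr_o²) = 1/(12.8×4π×1.829²) = 0.001858 K/W
R_total = 0.02816 K/W
Q = ΔT/R_total = 40/0.02816

Q ≈ 1420 W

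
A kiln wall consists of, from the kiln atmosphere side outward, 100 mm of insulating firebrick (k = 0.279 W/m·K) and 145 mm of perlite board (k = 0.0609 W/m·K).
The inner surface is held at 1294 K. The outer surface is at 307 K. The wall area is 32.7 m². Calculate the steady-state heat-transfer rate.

Model the wall as resistances in series:
R_insulating firebrick = L/(kA) = 0.1/(0.279×32.7) = 0.01096 K/W
R_perlite board = L/(kA) = 0.145/(0.0609×32.7) = 0.07281 K/W
R_total = 0.08377 K/W
Q = ΔT / R_total = 987 / 0.08377

Q ≈ 11800 W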